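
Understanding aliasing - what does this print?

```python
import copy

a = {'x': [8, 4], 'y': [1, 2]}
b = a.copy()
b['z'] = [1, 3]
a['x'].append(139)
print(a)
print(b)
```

Key concept: shallow copy of dict with mutable values.
Step by step:
`a = {'x': [8, 4], 'y': [1, 2]}` → a = {'x': [8, 4], 'y': [1, 2]}
`b = a.copy()` → b = {'x': [8, 4], 'y': [1, 2]}
`b['z'] = [1, 3]` → b = {'x': [8, 4], 'y': [1, 2], 'z': [1, 3]}
`a['x'].append(139)` → a = {'x': [8, 4, 139], 'y': [1, 2]}; b = {'x': [8, 4, 139], 'y': [1, 2], 'z': [1, 3]}
`print(a)` → prints {'x': [8, 4, 139], 'y': [1, 2]}
`print(b)` → prints {'x': [8, 4, 139], 'y': [1, 2], 'z': [1, 3]}

Answer:
{'x': [8, 4, 139], 'y': [1, 2]}
{'x': [8, 4, 139], 'y': [1, 2], 'z': [1, 3]}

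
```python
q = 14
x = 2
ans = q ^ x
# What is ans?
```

Trace:
`q = 14` → q = 14
`x = 2` → x = 2
`ans = q ^ x` → ans = 12
So ans = 12

Answer: 12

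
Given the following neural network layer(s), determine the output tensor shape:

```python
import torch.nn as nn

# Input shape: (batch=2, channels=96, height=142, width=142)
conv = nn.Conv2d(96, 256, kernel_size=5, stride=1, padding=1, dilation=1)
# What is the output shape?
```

Input: (2, 96, 142, 142) -> Output: (2, 256, 140, 140)

Answer: (2, 256, 140, 140)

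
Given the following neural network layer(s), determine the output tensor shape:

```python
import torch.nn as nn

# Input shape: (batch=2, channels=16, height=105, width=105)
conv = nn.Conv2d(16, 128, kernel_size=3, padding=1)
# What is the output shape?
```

Input: (2, 16, 105, 105) -> Output: (2, 128, 105, 105)

Answer: (2, 128, 105, 105)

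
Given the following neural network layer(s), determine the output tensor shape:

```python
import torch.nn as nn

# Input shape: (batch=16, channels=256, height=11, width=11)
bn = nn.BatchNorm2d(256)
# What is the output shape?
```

Input: (16, 256, 11, 11) -> Output: (16, 256, 11, 11)

Answer: (16, 256, 11, 11)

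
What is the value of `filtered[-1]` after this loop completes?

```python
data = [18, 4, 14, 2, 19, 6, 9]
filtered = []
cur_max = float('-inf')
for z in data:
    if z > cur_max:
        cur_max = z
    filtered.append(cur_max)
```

Running max ends at 19
`filtered` takes the values: [] → [18] → [18, 18] → [18, 18, 18] → [18, 18, 18, 18] → [18, 18, 18, 18, 19] → [18, 18, 18, 18, 19, 19] → [18, 18, 18, 18, 19, 19, 19]
So `filtered[-1]` = 19

Answer: 19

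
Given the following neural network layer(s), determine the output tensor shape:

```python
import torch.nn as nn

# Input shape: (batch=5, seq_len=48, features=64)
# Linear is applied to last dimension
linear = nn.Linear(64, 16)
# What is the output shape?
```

Input: (5, 48, 64) -> Output: (5, 48, 16)

Answer: (5, 48, 16)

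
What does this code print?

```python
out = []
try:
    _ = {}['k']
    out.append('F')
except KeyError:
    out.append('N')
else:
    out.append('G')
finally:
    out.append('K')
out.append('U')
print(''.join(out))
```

Execution trace: 'N' (except KeyError) → 'K' (finally) → 'U' (after the try/except). Output: NKU

Answer: NKU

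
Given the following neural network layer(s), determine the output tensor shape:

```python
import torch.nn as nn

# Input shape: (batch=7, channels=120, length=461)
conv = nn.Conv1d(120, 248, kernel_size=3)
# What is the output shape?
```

Input: (7, 120, 461) -> Output: (7, 248, 459)

Answer: (7, 248, 459)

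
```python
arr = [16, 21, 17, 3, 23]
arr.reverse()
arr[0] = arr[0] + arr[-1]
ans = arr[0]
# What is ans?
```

Trace:
`arr = [16, 21, 17, 3, 23]` → arr = [16, 21, 17, 3, 23]
`arr.reverse()` → arr = [23, 3, 17, 21, 16]
`arr[0] = arr[0] + arr[-1]` → arr = [39, 3, 17, 21, 16]
`ans = arr[0]` → ans = 39
So ans = 39

Answer: 39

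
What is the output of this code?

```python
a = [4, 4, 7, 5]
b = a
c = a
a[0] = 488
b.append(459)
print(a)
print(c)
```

Key concept: multiple aliases.
Step by step:
`a = [4, 4, 7, 5]` → a = [4, 4, 7, 5]
`b = a` → b = [4, 4, 7, 5] (same object as a)
`c = a` → c = [4, 4, 7, 5] (same object as a, b)
`a[0] = 488` → a = [488, 4, 7, 5] (same object as b, c); b = [488, 4, 7, 5] (same object as a, c); c = [488, 4, 7, 5] (same object as a, b)
`b.append(459)` → a = [488, 4, 7, 5, 459] (same object as b, c); b = [488, 4, 7, 5, 459] (same object as a, c); c = [488, 4, 7, 5, 459] (same object as a, b)
`print(a)` → prints [488, 4, 7, 5, 459]
`print(c)` → prints [488, 4, 7, 5, 459]

Answer:
[488, 4, 7, 5, 459]
[488, 4, 7, 5, 459]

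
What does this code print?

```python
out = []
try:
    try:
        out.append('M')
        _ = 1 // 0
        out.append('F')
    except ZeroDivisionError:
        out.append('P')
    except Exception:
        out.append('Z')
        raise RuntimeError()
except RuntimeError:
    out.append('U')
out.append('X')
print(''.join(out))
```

Execution trace: 'M' (inner try body) → 'P' (inner except ZeroDivisionError) → 'X' (after the try/except). Output: MPX

Answer: MPX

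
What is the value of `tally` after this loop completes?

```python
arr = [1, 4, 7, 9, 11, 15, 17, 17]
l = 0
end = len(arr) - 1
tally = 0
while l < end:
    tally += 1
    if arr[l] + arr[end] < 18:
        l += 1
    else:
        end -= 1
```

Steps to find pair summing to 18
`tally` takes the values: 0 → 1 → 2 → 3 → 4 → 5 → 6 → 7

Answer: 7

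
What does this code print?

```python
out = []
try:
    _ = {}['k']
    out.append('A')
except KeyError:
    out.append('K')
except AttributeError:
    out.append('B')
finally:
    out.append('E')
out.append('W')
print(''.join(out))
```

Execution trace: 'K' (except KeyError) → 'E' (finally) → 'W' (after the try/except). Output: KEW

Answer: KEW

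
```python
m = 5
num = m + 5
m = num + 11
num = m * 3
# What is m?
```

Trace:
`m = 5` → m = 5
`num = m + 5` → num = 10
`m = num + 11` → m = 21
`num = m * 3` → num = 63
So m = 21

Answer: 21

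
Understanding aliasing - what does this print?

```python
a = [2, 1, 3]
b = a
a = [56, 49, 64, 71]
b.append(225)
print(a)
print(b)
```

Key concept: rebinding vs mutation: a is rebound to a new list, b still points at the original.
Step by step:
`a = [2, 1, 3]` → a = [2, 1, 3]
`b = a` → b = [2, 1, 3] (same object as a)
`a = [56, 49, 64, 71]` → a = [56, 49, 64, 71]
`b.append(225)` → b = [2, 1, 3, 225]
`print(a)` → prints [56, 49, 64, 71]
`print(b)` → prints [2, 1, 3, 225]

Answer:
[56, 49, 64, 71]
[2, 1, 3, 225]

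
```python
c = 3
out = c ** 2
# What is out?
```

Trace:
`c = 3` → c = 3
`out = c ** 2` → out = 9
So out = 9

Answer: 9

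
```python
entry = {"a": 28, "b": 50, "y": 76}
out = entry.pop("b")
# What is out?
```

Trace:
`entry = {"a": 28, "b": 50, "y": 76}` → entry = {'a': 28, 'b': 50, 'y': 76}
`out = entry.pop("b")` → entry = {'a': 28, 'y': 76}; out = 50
So out = 50

Answer: 50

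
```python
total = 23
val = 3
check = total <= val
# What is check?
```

Trace:
`total = 23` → total = 23
`val = 3` → val = 3
`check = total <= val` → check = False
So check = False

Answer: False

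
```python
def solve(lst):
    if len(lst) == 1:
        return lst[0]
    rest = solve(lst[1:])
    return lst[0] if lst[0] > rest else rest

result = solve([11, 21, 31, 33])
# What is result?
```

Recursive max over [11, 21, 31, 33] = 33

Answer: 33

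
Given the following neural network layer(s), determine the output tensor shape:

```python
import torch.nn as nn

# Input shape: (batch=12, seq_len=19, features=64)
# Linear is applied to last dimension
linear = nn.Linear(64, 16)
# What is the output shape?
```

Input: (12, 19, 64) -> Output: (12, 19, 16)

Answer: (12, 19, 16)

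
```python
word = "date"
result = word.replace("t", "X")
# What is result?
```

Trace:
`word = "date"` → word = 'date'
`result = word.replace("t", "X")` → result = 'daXe'
So result = 'daXe'

Answer: 'daXe'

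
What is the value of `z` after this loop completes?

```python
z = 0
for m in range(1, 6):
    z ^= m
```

XOR of 1 to 5
`z` takes the values: 0 → 1 → 3 → 0 → 4 → 1

Answer: 1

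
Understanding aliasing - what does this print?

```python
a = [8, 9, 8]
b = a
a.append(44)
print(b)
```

Key concept: basic list aliasing.
Step by step:
`a = [8, 9, 8]` → a = [8, 9, 8]
`b = a` → b = [8, 9, 8] (same object as a)
`a.append(44)` → a = [8, 9, 8, 44] (same object as b); b = [8, 9, 8, 44] (same object as a)
`print(b)` → prints [8, 9, 8, 44]

Answer: [8, 9, 8, 44]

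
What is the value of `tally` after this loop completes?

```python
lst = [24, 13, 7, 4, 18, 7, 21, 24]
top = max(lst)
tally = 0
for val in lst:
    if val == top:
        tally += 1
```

Count of max value 24 in [24, 13, 7, 4, 18, 7, 21, 24]
`tally` takes the values: 0 → 1 → 2

Answer: 2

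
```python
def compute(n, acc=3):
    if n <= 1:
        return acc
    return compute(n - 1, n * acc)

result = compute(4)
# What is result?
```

Accumulator trace (n, acc): (4, 3) -> (3, 12) -> (2, 36) -> (1, 72) -> return 72

Answer: 72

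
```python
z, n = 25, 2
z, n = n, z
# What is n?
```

Trace:
`z, n = 25, 2` → z = 25; n = 2
`z, n = n, z` → z = 2; n = 25
So n = 25

Answer: 25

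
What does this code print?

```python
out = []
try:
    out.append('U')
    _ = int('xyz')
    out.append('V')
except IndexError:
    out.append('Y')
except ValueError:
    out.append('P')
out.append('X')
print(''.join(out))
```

Execution trace: 'U' (try body) → 'P' (except ValueError) → 'X' (after the try/except). Output: UPX

Answer: UPX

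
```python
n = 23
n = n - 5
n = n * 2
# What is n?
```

Trace:
`n = 23` → n = 23
`n = n - 5` → n = 18
`n = n * 2` → n = 36
So n = 36

Answer: 36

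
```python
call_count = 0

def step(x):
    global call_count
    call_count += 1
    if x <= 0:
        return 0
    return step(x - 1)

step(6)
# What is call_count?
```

Linear recursion stepping by 1: 7 calls from x=6 down to ≤0.

Answer: 7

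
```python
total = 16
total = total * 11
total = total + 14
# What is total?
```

Trace:
`total = 16` → total = 16
`total = total * 11` → total = 176
`total = total + 14` → total = 190
So total = 190

Answer: 190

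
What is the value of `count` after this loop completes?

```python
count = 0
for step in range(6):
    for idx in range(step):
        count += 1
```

Triangle number: 0+1+2+...+5
`count` takes the values: 0 → 1 → 2 → 3 → 4 → 5 → 6 → 7 → 8 → 9 → 10 → 11 → 12 → 13 → 14 → 15

Answer: 15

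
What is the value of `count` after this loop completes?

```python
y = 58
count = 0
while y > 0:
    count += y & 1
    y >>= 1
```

Count set bits in 58 (binary: 0b111010)
`count` takes the values: 0 → 1 → 2 → 3 → 4

Answer: 4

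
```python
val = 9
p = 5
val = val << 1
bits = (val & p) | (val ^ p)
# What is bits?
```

Trace:
`val = 9` → val = 9
`p = 5` → p = 5
`val = val << 1` → val = 18
`bits = (val & p) | (val ^ p)` → bits = 23
So bits = 23

Answer: 23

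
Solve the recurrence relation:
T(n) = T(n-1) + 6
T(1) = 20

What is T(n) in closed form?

Unrolling: T(n) = T(1) + 6·(n-1) = 20 + 6(n-1) = 6n + 14.

Answer: T(n) = 6n + 14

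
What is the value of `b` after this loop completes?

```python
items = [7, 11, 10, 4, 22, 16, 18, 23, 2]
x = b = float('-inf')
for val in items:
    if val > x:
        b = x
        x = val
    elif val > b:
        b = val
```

Second largest (with repeats) in [7, 11, 10, 4, 22, 16, 18, 23, 2]
`b` takes the values: -inf → 7 → 10 → 11 → 16 → 18 → 22

Answer: 22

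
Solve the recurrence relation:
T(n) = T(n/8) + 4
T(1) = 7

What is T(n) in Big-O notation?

Each step divides n by 8 and adds 4. After log_8(n) steps we reach T(1)=7. So T(n) = 4·log_8(n) + 7 = O(log n).

Answer: O(log n)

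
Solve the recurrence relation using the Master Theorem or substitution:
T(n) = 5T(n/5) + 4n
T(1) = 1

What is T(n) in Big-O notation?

By Master Theorem: a=5, b=5, f(n)=4n. Since log_5(5) = 1 and f(n) = Θ(n^1), Case 2 applies. T(n) = O(n log n).

Answer: O(n log n)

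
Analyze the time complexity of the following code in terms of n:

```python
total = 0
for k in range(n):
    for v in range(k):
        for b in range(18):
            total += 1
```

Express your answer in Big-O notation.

Each loop level contributes: n × n × 1. Multiplying the contributions gives O(n^2).

Answer: O(n^2)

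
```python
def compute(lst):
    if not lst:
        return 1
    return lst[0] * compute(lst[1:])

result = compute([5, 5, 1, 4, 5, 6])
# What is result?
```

Product over [5, 5, 1, 4, 5, 6] = 5 * 5 * 1 * 4 * 5 * 6 = 3000

Answer: 3000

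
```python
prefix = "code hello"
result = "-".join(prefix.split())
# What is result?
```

Trace:
`prefix = "code hello"` → prefix = 'code hello'
`result = "-".join(prefix.split())` → result = 'code-hello'
So result = 'code-hello'

Answer: 'code-hello'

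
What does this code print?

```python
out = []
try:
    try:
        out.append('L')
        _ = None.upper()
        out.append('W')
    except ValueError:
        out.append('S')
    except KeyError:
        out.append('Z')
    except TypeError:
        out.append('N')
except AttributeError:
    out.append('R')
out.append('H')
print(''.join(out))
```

Execution trace: 'L' (try body) → 'R' (outer except AttributeError) → 'H' (after the try/except). Output: LRH

Answer: LRH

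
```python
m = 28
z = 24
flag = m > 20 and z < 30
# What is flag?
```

Trace:
`m = 28` → m = 28
`z = 24` → z = 24
`flag = m > 20 and z < 30` → flag = True
So flag = True

Answer: True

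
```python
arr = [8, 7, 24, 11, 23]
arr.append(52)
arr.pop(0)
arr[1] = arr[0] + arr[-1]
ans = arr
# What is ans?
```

Trace:
`arr = [8, 7, 24, 11, 23]` → arr = [8, 7, 24, 11, 23]
`arr.append(52)` → arr = [8, 7, 24, 11, 23, 52]
`arr.pop(0)` → arr = [7, 24, 11, 23, 52]
`arr[1] = arr[0] + arr[-1]` → arr = [7, 59, 11, 23, 52]
`ans = arr` → ans = [7, 59, 11, 23, 52]
So ans = [7, 59, 11, 23, 52]

Answer: [7, 59, 11, 23, 52]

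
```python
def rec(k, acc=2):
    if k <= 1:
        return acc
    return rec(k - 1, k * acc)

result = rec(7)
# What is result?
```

Accumulator trace (n, acc): (7, 2) -> (6, 14) -> (5, 84) -> (4, 420) -> (3, 1680) -> (2, 5040) -> (1, 10080) -> return 10080

Answer: 10080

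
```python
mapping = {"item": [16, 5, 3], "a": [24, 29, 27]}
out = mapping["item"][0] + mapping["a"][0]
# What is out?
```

Trace:
`mapping = {"item": [16, 5, 3], "a": [24, 29, 27]}` → mapping = {'item': [16, 5, 3], 'a': [24, 29, 27]}
`out = mapping["item"][0] + mapping["a"][0]` → out = 40
So out = 40

Answer: 40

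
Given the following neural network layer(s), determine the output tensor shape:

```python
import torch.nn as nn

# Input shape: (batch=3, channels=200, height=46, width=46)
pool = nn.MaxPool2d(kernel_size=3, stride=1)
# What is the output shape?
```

Input: (3, 200, 46, 46) -> Output: (3, 200, 44, 44)

Answer: (3, 200, 44, 44)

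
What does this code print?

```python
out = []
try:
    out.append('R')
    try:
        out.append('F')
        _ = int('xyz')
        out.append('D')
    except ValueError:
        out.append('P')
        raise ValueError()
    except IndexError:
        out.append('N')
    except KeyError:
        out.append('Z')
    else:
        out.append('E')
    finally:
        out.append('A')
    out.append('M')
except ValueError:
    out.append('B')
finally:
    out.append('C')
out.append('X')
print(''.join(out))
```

Execution trace: 'R' (try body) → 'F' (inner try body) → 'P' (inner except ValueError) → 'A' (inner finally) → 'B' (except ValueError) → 'C' (finally) → 'X' (after the try/except). Output: RFPABCX

Answer: RFPABCX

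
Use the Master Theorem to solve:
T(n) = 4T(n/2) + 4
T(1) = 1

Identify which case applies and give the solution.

a=4, b=2, f(n)=4. log_2(4) = 2. Since c=0 < 2, Case 1 applies: T(n) = Θ(n^log_b(a)) = O(n^2).

Answer: O(n^2) - Case 1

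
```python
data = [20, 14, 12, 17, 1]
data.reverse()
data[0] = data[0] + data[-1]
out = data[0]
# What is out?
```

Trace:
`data = [20, 14, 12, 17, 1]` → data = [20, 14, 12, 17, 1]
`data.reverse()` → data = [1, 17, 12, 14, 20]
`data[0] = data[0] + data[-1]` → data = [21, 17, 12, 14, 20]
`out = data[0]` → out = 21
So out = 21

Answer: 21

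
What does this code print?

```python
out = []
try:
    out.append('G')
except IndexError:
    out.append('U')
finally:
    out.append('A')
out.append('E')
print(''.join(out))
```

Execution trace: 'G' (try body, no exception) → 'A' (finally) → 'E' (after the try/except). Output: GAE

Answer: GAE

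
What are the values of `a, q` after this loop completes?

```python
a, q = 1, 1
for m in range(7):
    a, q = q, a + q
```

Fibonacci: after 7 iterations
`a, q` takes the values: (1, 1) → (1, 2) → (2, 3) → (3, 5) → (5, 8) → (8, 13) → (13, 21) → (21, 34)

Answer: 21, 34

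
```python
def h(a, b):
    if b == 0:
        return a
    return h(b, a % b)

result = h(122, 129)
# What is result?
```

h(122, 129) -> h(129, 122) -> h(122, 7) -> h(7, 3) -> h(3, 1) -> h(1, 0) -> 1

Answer: 1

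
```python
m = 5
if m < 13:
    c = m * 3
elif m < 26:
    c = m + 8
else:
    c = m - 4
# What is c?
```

Trace:
`m = 5` → m = 5
`if m < 13: ...` → m < 13 is True → c = 15
So c = 15

Answer: 15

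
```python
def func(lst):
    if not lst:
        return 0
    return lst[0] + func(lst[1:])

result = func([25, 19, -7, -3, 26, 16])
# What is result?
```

25 + 19 + (-7) + (-3) + 26 + 16 + 0 = 76

Answer: 76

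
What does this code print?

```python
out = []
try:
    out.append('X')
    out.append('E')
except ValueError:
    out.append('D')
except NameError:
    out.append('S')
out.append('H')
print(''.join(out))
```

Execution trace: 'X' (try body) → 'E' (try body, no exception) → 'H' (after the try/except). Output: XEH

Answer: XEH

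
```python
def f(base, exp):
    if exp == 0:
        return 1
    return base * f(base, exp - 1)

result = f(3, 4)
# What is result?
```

f(3, 4) = 3 * 3 * 3 * 3 = 81

Answer: 81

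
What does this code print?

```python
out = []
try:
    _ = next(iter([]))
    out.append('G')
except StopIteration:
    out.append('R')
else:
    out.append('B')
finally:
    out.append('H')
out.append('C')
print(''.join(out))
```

Execution trace: 'R' (except StopIteration) → 'H' (finally) → 'C' (after the try/except). Output: RHC

Answer: RHC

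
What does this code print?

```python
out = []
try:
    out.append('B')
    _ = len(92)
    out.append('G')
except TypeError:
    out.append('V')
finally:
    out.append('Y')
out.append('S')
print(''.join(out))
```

Execution trace: 'B' (try body) → 'V' (except TypeError) → 'Y' (finally) → 'S' (after the try/except). Output: BVYS

Answer: BVYS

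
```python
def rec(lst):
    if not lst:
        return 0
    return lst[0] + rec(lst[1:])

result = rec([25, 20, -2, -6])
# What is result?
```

25 + 20 + (-2) + (-6) + 0 = 37

Answer: 37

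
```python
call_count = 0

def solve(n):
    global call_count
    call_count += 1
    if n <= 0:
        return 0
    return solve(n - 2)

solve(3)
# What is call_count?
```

Linear recursion stepping by 2: 3 calls from n=3 down to ≤0.

Answer: 3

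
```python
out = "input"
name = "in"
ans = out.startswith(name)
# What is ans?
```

Trace:
`out = "input"` → out = 'input'
`name = "in"` → name = 'in'
`ans = out.startswith(name)` → ans = True
So ans = True

Answer: True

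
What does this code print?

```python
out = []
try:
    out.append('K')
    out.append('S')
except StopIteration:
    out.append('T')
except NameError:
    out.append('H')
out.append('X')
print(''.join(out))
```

Execution trace: 'K' (try body) → 'S' (try body, no exception) → 'X' (after the try/except). Output: KSX

Answer: KSX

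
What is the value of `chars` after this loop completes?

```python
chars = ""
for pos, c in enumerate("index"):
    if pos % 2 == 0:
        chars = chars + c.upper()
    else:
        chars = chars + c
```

Uppercase even positions in 'index'
`chars` takes the values: "" → "I" → "In" → "InD" → "InDe" → "InDeX"

Answer: "InDeX"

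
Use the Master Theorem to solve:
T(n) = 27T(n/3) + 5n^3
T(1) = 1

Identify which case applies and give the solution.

a=27, b=3, f(n)=5n^3. log_3(27) = 3. Since c=3 = 3, Case 2 applies: T(n) = Θ(n^log_b(a) · log n) = O(n^3 log n).

Answer: O(n^3 log n) - Case 2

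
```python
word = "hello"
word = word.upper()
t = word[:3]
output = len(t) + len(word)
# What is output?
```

Trace:
`word = "hello"` → word = 'hello'
`word = word.upper()` → word = 'HELLO'
`t = word[:3]` → t = 'HEL'
`output = len(t) + len(word)` → output = 8
So output = 8

Answer: 8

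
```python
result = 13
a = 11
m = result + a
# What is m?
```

Trace:
`result = 13` → result = 13
`a = 11` → a = 11
`m = result + a` → m = 24
So m = 24

Answer: 24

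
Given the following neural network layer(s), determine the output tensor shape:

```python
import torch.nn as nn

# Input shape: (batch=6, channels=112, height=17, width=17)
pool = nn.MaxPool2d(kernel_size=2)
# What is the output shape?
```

Input: (6, 112, 17, 17) -> Output: (6, 112, 8, 8)

Answer: (6, 112, 8, 8)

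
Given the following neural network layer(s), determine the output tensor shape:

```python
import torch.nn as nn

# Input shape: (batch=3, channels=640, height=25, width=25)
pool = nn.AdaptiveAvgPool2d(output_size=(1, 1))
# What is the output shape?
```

Input: (3, 640, 25, 25) -> Output: (3, 640, 1, 1)

Answer: (3, 640, 1, 1)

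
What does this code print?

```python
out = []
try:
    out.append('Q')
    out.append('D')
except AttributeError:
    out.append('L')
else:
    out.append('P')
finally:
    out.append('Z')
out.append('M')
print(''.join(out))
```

Execution trace: 'Q' (try body) → 'D' (try body, no exception) → 'P' (else) → 'Z' (finally) → 'M' (after the try/except). Output: QDPZM

Answer: QDPZM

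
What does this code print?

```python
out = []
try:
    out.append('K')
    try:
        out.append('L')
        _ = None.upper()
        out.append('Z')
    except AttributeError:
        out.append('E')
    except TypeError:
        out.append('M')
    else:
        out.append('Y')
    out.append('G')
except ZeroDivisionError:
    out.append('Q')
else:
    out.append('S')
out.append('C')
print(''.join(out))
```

Execution trace: 'K' (try body) → 'L' (inner try body) → 'E' (inner except AttributeError) → 'G' (try body, no exception) → 'S' (else) → 'C' (after the try/except). Output: KLEGSC

Answer: KLEGSC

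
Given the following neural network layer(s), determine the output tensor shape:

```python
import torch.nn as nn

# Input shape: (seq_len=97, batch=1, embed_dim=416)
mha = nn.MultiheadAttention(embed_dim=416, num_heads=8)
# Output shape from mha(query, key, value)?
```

Input: (97, 1, 416) -> Output: (97, 1, 416)

Answer: (97, 1, 416)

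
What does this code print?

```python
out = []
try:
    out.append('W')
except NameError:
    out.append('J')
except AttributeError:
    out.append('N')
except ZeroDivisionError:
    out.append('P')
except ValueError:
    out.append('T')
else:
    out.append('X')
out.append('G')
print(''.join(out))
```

Execution trace: 'W' (try body, no exception) → 'X' (else) → 'G' (after the try/except). Output: WXG

Answer: WXG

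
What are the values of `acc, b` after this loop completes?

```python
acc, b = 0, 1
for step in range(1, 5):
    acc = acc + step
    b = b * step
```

Sum and factorial of 1 to 4
`acc, b` takes the values: (0, 1) → (1, 1) → (3, 1) → (3, 2) → (6, 2) → (6, 6) → (10, 6) → (10, 24)

Answer: 10, 24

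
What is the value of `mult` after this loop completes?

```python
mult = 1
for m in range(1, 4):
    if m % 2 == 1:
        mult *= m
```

Product of odd numbers 1 to 3
`mult` takes the values: 1 → 3

Answer: 3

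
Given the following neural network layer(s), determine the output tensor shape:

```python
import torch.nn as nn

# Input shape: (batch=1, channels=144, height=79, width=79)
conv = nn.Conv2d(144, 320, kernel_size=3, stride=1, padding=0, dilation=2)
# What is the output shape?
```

Input: (1, 144, 79, 79) -> Output: (1, 320, 75, 75)

Answer: (1, 320, 75, 75)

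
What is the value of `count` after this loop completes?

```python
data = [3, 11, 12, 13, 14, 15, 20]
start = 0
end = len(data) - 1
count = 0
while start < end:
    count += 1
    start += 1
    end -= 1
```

Iterations until pointers meet (list length 7)
`count` takes the values: 0 → 1 → 2 → 3

Answer: 3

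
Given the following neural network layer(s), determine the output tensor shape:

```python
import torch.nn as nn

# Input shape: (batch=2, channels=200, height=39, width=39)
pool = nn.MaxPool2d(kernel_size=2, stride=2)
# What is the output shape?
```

Input: (2, 200, 39, 39) -> Output: (2, 200, 19, 19)

Answer: (2, 200, 19, 19)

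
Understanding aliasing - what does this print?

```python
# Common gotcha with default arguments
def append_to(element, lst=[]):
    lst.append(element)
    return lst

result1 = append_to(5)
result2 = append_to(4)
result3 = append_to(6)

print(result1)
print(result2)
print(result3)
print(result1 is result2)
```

Key concept: mutable default argument gotcha.
Step by step:
`result1 = append_to(5)` → result1 = [5]
`result2 = append_to(4)` → result1 = [5, 4] (same object as result2); result2 = [5, 4] (same object as result1)
`result3 = append_to(6)` → result1 = [5, 4, 6] (same object as result2, result3); result2 = [5, 4, 6] (same object as result1, result3); result3 = [5, 4, 6] (same object as result1, result2)
`print(result1)` → prints [5, 4, 6]
`print(result2)` → prints [5, 4, 6]
`print(result3)` → prints [5, 4, 6]
`print(result1 is result2)` → prints True

Answer:
[5, 4, 6]
[5, 4, 6]
[5, 4, 6]
True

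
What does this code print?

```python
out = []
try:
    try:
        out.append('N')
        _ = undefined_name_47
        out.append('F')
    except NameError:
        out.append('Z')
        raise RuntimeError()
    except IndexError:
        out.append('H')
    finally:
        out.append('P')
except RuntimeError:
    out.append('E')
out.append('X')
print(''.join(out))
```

Execution trace: 'N' (inner try body) → 'Z' (inner except NameError) → 'P' (inner finally) → 'E' (outer except RuntimeError) → 'X' (after the try/except). Output: NZPEX

Answer: NZPEX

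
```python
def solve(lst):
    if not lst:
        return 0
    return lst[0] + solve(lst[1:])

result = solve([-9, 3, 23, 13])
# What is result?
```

(-9) + 3 + 23 + 13 + 0 = 30

Answer: 30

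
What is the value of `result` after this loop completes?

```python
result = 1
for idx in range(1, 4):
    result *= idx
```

3! = 6
`result` takes the values: 1 → 2 → 6

Answer: 6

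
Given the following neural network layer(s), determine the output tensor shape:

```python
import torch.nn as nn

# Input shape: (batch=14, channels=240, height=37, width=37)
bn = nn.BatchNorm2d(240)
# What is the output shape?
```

Input: (14, 240, 37, 37) -> Output: (14, 240, 37, 37)

Answer: (14, 240, 37, 37)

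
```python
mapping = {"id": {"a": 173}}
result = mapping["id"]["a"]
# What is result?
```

Trace:
`mapping = {"id": {"a": 173}}` → mapping = {'id': {'a': 173}}
`result = mapping["id"]["a"]` → result = 173
So result = 173

Answer: 173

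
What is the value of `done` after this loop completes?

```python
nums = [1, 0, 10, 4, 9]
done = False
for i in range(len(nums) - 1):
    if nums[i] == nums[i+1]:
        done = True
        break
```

Check consecutive duplicates in [1, 0, 10, 4, 9]
`done` takes the values: False

Answer: False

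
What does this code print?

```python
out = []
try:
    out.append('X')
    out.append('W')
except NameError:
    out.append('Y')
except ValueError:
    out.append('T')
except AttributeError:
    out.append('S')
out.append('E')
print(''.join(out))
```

Execution trace: 'X' (try body) → 'W' (try body, no exception) → 'E' (after the try/except). Output: XWE

Answer: XWE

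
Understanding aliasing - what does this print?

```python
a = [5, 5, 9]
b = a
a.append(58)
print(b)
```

Key concept: basic list aliasing.
Step by step:
`a = [5, 5, 9]` → a = [5, 5, 9]
`b = a` → b = [5, 5, 9] (same object as a)
`a.append(58)` → a = [5, 5, 9, 58] (same object as b); b = [5, 5, 9, 58] (same object as a)
`print(b)` → prints [5, 5, 9, 58]

Answer: [5, 5, 9, 58]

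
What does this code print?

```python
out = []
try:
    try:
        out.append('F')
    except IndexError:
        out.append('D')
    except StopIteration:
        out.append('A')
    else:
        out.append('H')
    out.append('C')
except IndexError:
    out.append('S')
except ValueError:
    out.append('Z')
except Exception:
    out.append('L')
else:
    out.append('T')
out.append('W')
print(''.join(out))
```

Execution trace: 'F' (inner try body, no exception) → 'H' (inner else) → 'C' (try body, no exception) → 'T' (else) → 'W' (after the try/except). Output: FHCTW

Answer: FHCTW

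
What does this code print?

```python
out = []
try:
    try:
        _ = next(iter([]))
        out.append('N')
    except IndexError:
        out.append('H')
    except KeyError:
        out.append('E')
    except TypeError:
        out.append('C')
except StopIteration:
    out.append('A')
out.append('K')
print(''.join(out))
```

Execution trace: 'A' (outer except StopIteration) → 'K' (after the try/except). Output: AK

Answer: AK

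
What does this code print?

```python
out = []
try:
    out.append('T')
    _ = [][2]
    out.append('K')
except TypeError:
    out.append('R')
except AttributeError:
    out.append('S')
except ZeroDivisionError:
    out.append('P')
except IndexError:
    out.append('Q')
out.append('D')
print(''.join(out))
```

Execution trace: 'T' (try body) → 'Q' (except IndexError) → 'D' (after the try/except). Output: TQD

Answer: TQD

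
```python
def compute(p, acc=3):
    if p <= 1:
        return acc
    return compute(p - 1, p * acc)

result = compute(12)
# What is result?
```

Accumulator trace (n, acc): (12, 3) -> (11, 36) -> (10, 396) -> (9, 3960) -> (8, 35640) -> (7, 285120) -> (6, 1995840) -> (5, 11975040) -> (4, 59875200) -> (3, 239500800) -> (2, 718502400) -> (1, 1437004800) -> return 1437004800

Answer: 1437004800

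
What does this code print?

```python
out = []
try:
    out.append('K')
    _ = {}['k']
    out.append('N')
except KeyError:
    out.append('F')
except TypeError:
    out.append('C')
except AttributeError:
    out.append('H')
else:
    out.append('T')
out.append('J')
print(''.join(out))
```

Execution trace: 'K' (try body) → 'F' (except KeyError) → 'J' (after the try/except). Output: KFJ

Answer: KFJ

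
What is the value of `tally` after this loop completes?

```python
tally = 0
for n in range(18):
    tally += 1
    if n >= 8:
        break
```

Loop breaks when n reaches 8, tally is 9
`tally` takes the values: 0 → 1 → 2 → 3 → 4 → 5 → 6 → 7 → 8 → 9

Answer: 9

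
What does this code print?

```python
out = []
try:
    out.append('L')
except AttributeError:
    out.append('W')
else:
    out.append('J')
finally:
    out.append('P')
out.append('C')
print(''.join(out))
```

Execution trace: 'L' (try body, no exception) → 'J' (else) → 'P' (finally) → 'C' (after the try/except). Output: LJPC

Answer: LJPC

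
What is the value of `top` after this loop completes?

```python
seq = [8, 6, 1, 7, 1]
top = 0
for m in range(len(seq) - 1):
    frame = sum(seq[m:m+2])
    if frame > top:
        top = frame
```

Max sum of 2-element window in [8, 6, 1, 7, 1]
`top` takes the values: 0 → 14

Answer: 14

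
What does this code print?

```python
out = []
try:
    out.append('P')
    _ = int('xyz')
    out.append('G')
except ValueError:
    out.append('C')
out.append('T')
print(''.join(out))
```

Execution trace: 'P' (try body) → 'C' (except ValueError) → 'T' (after the try/except). Output: PCT

Answer: PCT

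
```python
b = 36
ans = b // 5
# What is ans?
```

Trace:
`b = 36` → b = 36
`ans = b // 5` → ans = 7
So ans = 7

Answer: 7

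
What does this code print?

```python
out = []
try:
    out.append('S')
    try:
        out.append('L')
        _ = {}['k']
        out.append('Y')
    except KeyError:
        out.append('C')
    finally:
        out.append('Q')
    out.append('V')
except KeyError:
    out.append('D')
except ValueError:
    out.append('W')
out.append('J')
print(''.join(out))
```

Execution trace: 'S' (try body) → 'L' (inner try body) → 'C' (inner except KeyError) → 'Q' (inner finally) → 'V' (try body, no exception) → 'J' (after the try/except). Output: SLCQVJ

Answer: SLCQVJ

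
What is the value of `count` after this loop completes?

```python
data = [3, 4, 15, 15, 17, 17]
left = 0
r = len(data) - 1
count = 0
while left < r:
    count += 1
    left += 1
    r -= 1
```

Iterations until pointers meet (list length 6)
`count` takes the values: 0 → 1 → 2 → 3

Answer: 3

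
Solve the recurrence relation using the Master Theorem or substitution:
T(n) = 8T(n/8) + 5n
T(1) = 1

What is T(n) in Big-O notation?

By Master Theorem: a=8, b=8, f(n)=5n. Since log_8(8) = 1 and f(n) = Θ(n^1), Case 2 applies. T(n) = O(n log n).

Answer: O(n log n)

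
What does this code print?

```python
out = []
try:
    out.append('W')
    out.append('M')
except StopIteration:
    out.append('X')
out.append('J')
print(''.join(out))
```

Execution trace: 'W' (try body) → 'M' (try body, no exception) → 'J' (after the try/except). Output: WMJ

Answer: WMJ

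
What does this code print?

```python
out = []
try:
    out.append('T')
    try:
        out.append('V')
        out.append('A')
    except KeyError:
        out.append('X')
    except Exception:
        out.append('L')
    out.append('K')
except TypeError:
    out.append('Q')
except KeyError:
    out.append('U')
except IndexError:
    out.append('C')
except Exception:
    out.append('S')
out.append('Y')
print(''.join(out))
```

Execution trace: 'T' (try body) → 'V' (inner try body) → 'A' (inner try body, no exception) → 'K' (try body, no exception) → 'Y' (after the try/except). Output: TVAKY

Answer: TVAKY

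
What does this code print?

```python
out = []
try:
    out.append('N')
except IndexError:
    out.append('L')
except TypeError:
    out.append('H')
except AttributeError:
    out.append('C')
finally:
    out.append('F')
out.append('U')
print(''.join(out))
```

Execution trace: 'N' (try body, no exception) → 'F' (finally) → 'U' (after the try/except). Output: NFU

Answer: NFU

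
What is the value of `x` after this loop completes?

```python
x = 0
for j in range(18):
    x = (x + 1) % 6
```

Increment mod 6, 18 times = 0
`x` takes the values: 0 → 1 → 2 → 3 → 4 → 5 → 0 → 1 → 2 → 3 → 4 → 5 → 0 → 1 → 2 → 3 → 4 → 5 → 0

Answer: 0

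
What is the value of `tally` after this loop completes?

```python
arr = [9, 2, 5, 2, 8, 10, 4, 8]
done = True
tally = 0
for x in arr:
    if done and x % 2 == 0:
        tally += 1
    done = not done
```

Count even values at even positions
`tally` takes the values: 0 → 1 → 2

Answer: 2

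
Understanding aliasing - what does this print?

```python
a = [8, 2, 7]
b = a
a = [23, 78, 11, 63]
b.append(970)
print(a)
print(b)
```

Key concept: rebinding vs mutation: a is rebound to a new list, b still points at the original.
Step by step:
`a = [8, 2, 7]` → a = [8, 2, 7]
`b = a` → b = [8, 2, 7] (same object as a)
`a = [23, 78, 11, 63]` → a = [23, 78, 11, 63]
`b.append(970)` → b = [8, 2, 7, 970]
`print(a)` → prints [23, 78, 11, 63]
`print(b)` → prints [8, 2, 7, 970]

Answer:
[23, 78, 11, 63]
[8, 2, 7, 970]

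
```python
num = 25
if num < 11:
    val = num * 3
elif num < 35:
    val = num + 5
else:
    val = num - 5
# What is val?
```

Trace:
`num = 25` → num = 25
`if num < 11: ...` → num < 11 is False, num < 35 is True → val = 30
So val = 30

Answer: 30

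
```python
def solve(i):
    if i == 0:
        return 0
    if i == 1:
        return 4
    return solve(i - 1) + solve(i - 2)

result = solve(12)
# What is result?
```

Build up from base cases: solve(0)=0, solve(1)=4, solve(2)=4, solve(3)=8, solve(4)=12, solve(5)=20, solve(6)=32, ..., solve(12)=576

Answer: 576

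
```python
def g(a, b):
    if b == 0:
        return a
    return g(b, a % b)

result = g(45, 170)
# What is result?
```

g(45, 170) -> g(170, 45) -> g(45, 35) -> g(35, 10) -> g(10, 5) -> g(5, 0) -> 5

Answer: 5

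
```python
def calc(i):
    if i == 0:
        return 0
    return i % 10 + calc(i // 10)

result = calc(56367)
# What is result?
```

Sum of digits of 56367: 7 + 6 + 3 + 6 + 5 = 27

Answer: 27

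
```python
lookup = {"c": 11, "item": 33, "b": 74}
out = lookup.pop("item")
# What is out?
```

Trace:
`lookup = {"c": 11, "item": 33, "b": 74}` → lookup = {'c': 11, 'item': 33, 'b': 74}
`out = lookup.pop("item")` → lookup = {'c': 11, 'b': 74}; out = 33
So out = 33

Answer: 33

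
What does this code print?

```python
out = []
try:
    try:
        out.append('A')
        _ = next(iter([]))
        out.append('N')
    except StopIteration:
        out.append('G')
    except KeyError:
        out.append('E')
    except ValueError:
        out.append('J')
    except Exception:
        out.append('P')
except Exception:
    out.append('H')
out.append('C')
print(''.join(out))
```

Execution trace: 'A' (inner try body) → 'G' (inner except StopIteration) → 'C' (after the try/except). Output: AGC

Answer: AGC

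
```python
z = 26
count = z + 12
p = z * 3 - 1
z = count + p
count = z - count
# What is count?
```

Trace:
`z = 26` → z = 26
`count = z + 12` → count = 38
`p = z * 3 - 1` → p = 77
`z = count + p` → z = 115
`count = z - count` → count = 77
So count = 77

Answer: 77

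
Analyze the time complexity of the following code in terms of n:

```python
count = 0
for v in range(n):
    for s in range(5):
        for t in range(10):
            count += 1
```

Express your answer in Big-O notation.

Each loop level contributes: n × 1 × 1. Multiplying the contributions gives O(n).

Answer: O(n)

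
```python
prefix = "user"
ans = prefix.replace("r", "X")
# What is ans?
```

Trace:
`prefix = "user"` → prefix = 'user'
`ans = prefix.replace("r", "X")` → ans = 'useX'
So ans = 'useX'

Answer: 'useX'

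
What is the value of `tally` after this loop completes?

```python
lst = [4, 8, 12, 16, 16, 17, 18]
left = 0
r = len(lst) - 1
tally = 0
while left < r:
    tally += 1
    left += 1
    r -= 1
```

Iterations until pointers meet (list length 7)
`tally` takes the values: 0 → 1 → 2 → 3

Answer: 3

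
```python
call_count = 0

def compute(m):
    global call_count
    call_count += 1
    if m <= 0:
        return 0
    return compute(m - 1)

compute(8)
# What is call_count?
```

Linear recursion stepping by 1: 9 calls from m=8 down to ≤0.

Answer: 9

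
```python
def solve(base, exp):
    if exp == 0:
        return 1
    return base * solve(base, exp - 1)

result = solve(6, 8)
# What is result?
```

solve(6, 8) = 6 * 6 * 6 * 6 * 6 * 6 * 6 * 6 = 1679616

Answer: 1679616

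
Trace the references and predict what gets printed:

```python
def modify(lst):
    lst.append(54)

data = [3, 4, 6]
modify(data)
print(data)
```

Key concept: function modifies passed list.
Step by step:
`data = [3, 4, 6]` → data = [3, 4, 6]
`modify(data)` → data = [3, 4, 6, 54]
`print(data)` → prints [3, 4, 6, 54]

Answer: [3, 4, 6, 54]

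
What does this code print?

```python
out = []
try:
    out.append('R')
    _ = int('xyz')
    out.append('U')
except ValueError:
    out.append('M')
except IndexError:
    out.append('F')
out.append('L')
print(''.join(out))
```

Execution trace: 'R' (try body) → 'M' (except ValueError) → 'L' (after the try/except). Output: RML

Answer: RML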